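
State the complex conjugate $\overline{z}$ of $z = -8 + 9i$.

If z = a + bi, then conjugate(z) = a - bi
conjugate(-8 + 9i) = -8 - 9i


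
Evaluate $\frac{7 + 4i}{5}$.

Divisor is real, so divide each part by 5:
= 7/5 + (4/5)i


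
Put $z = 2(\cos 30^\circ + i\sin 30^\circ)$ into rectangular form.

a = r cos θ = 2 * sqrt(3)/2 = sqrt(3)
b = r sin θ = 2 * 1/2 = 1
z = sqrt(3) + i


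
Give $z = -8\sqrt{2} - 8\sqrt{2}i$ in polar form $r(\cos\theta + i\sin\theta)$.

r = |z| = sqrt(a^2 + b^2) = sqrt((-8*sqrt(2))^2 + (-8*sqrt(2))^2) = sqrt(128 + 128) = sqrt(256) = 16
θ = arctan(b/a) = arctan(-11.3137/-11.3137) (quadrant-adjusted) = 225°
z = 16(cos 225° + i sin 225°)


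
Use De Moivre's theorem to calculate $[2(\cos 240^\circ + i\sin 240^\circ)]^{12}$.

By De Moivre: z^n = r^n(cos(nθ) + i sin(nθ))
= 2^12(cos(12*240°) + i sin(12*240°))
= 4096(cos 0° + i sin 0°)
= 4096


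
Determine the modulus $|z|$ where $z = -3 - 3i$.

|z| = sqrt(a^2 + b^2) = sqrt((-3)^2 + (-3)^2) = sqrt(18) = sqrt(18)


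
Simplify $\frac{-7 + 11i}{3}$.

Divisor is real, so divide each part by 3:
= -7/3 + (11/3)i


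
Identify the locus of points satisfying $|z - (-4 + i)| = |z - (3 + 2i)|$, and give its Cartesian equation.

|z - z1| = |z - z2| means z is equidistant from z1 and z2,
i.e. the perpendicular bisector of the segment from (-4, 1) to (3, 2) (midpoint (-1/2, 3/2)).
With z = x + yi, square both sides:
(x - (-4))^2 + (y - 1)^2 = (x - 3)^2 + (y - 2)^2
The x^2 and y^2 terms cancel: 14x + 2y = 13 - 17 = -4
Simplify: 7x + y = -2
Locus: Perpendicular bisector of the segment from (-4, 1) to (3, 2): the line 7x + y = -2


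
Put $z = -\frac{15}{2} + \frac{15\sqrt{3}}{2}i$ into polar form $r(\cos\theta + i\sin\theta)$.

r = |z| = sqrt(a^2 + b^2) = sqrt((-15/2)^2 + (15*sqrt(3)/2)^2) = sqrt(225/4 + 675/4) = sqrt(225) = 15
θ = arctan(b/a) = arctan(12.9904/-7.5) (quadrant-adjusted) = 120°
z = 15(cos 120° + i sin 120°)


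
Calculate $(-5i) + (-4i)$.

(0 + 0) + (-5 + (-4))i = -9i


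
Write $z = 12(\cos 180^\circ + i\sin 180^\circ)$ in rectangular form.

a = r cos θ = 12 * -1 = -12
b = r sin θ = 12 * 0 = 0
z = -12


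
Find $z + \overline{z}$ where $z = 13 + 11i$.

z + conjugate(z) = (a + bi) + (a - bi) = 2a
= 2 * 13 = 26


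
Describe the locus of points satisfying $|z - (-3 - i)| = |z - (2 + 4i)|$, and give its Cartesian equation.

|z - z1| = |z - z2| means z is equidistant from z1 and z2,
i.e. the perpendicular bisector of the segment from (-3, -1) to (2, 4) (midpoint (-1/2, 3/2)).
With z = x + yi, square both sides:
(x - (-3))^2 + (y - (-1))^2 = (x - 2)^2 + (y - 4)^2
The x^2 and y^2 terms cancel: 10x + 10y = 20 - 10 = 10
Simplify: x + y = 1
Locus: Perpendicular bisector of the segment from (-3, -1) to (2, 4): the line x + y = 1


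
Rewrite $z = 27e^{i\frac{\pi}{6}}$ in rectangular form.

a = r cos θ = 27 * sqrt(3)/2 = 27*sqrt(3)/2
b = r sin θ = 27 * 1/2 = 27/2
z = 27*sqrt(3)/2 + (27/2)i


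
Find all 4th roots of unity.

ω_k = e^(2πik/4) = cos(2πk/4) + i sin(2πk/4) for k = 0, 1, ..., 3
Roots: 1, i, -1, -i


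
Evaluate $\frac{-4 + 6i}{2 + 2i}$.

Multiply numerator and denominator by conjugate (2 - 2i):
= (-4 + 6i)(2 - 2i) / (2^2 + 2^2)
= (4 + 20i) / 8
Divide through by 4: (1 + 5i) / 2
= 1/2 + (5/2)i


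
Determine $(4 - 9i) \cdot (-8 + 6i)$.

(a1*a2 - b1*b2) + (a1*b2 + b1*a2)i
= (-32 - (-54)) + (24 + 72)i
= 22 + 96i


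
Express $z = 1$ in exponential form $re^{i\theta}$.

r = |z| = sqrt((1)^2 + (0)^2) = sqrt(1 + 0) = sqrt(1) = 1
b = 0 and a > 0, so z lies on the positive real axis: θ = 0
z = 1e^(i*0) = 1


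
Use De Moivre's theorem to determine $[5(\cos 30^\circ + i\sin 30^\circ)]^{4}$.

By De Moivre: z^n = r^n(cos(nθ) + i sin(nθ))
= 5^4(cos(4*30°) + i sin(4*30°))
= 625(cos 120° + i sin 120°)
= -625/2 + (625*sqrt(3)/2)i


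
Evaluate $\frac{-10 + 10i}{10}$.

Divisor is real, so divide each part by 10:
= -1 + i


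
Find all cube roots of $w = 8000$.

|w| = 8000, arg(w) = 0°
Root modulus = 8000^(1/3) = 20
Root arguments: θ_k = (0° + 360°k)/3 for k = 0, 1, ..., 2
Roots: 20, -10 + 10*sqrt(3)i, -10 - 10*sqrt(3)i


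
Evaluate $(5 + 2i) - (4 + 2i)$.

(5 - 4) + (2 - 2)i = 1


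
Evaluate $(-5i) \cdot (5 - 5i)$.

(a1*a2 - b1*b2) + (a1*b2 + b1*a2)i
= (0 - 25) + (0 + (-25))i
= -25 - 25i


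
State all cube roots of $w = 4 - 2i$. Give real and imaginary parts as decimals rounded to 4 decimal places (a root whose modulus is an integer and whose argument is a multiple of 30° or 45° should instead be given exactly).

|w| = sqrt(20) ≈ 4.472136, arg(w) ≈ 333.434949°
Root modulus = sqrt(20)^(1/3) ≈ 1.647549
Root arguments: θ_k = (arg(w) + 360°k)/3 for k = 0, 1, ..., 2
Compute each root as (root modulus)(cos θ_k + i sin θ_k) using full-precision intermediates, then round to 4 decimal places.
Roots: -0.5943 + 1.5366i, -1.0336 - 1.2830i, 1.6279 - 0.2536i


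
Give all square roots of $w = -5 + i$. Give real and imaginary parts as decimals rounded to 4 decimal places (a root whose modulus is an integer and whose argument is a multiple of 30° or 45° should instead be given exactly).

|w| = sqrt(26) ≈ 5.099020, arg(w) ≈ 168.690068°
Root modulus = sqrt(26)^(1/2) ≈ 2.258101
Root arguments: θ_k = (arg(w) + 360°k)/2 for k = 0, 1, ..., 1
Compute each root as (root modulus)(cos θ_k + i sin θ_k) using full-precision intermediates, then round to 4 decimal places.
Roots: 0.2225 + 2.2471i, -0.2225 - 2.2471i


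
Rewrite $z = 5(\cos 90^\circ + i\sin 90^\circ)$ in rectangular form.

a = r cos θ = 5 * 0 = 0
b = r sin θ = 5 * 1 = 5
z = 5i


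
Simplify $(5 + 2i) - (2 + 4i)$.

(5 - 2) + (2 - 4)i = 3 - 2i


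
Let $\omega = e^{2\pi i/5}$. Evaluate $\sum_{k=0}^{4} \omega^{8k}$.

Let ζ = ω^8 = e^(2πi·8/5). Since 5 ∤ 8, ζ ≠ 1.
Sum = Σ_{k=0}^{4} ζ^k = (ζ^5 - 1)/(ζ - 1) = (ω^{8·5} - 1)/(ζ - 1) = (1 - 1)/(ζ - 1) = 0


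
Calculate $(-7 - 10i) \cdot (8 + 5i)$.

(a1*a2 - b1*b2) + (a1*b2 + b1*a2)i
= (-56 - (-50)) + (-35 + (-80))i
= -6 - 115i


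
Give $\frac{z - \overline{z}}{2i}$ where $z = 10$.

z - conjugate(z) = 2bi
(z - conjugate(z))/(2i) = 2bi/(2i) = b = 0


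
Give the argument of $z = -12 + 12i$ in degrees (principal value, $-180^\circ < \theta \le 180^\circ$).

θ = arctan(b/a) = arctan(12/-12) (quadrant-adjusted) = 135°


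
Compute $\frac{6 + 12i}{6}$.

Divisor is real, so divide each part by 6:
= 1 + 2i


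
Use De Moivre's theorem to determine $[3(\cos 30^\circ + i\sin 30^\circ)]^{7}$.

By De Moivre: z^n = r^n(cos(nθ) + i sin(nθ))
= 3^7(cos(7*30°) + i sin(7*30°))
= 2187(cos 210° + i sin 210°)
= -2187*sqrt(3)/2 - (2187/2)i


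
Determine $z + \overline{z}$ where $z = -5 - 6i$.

z + conjugate(z) = (a + bi) + (a - bi) = 2a
= 2 * (-5) = -10


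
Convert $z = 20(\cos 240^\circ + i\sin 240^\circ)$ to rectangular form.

a = r cos θ = 20 * -1/2 = -10
b = r sin θ = 20 * -sqrt(3)/2 = -10*sqrt(3)
z = -10 - 10*sqrt(3)i


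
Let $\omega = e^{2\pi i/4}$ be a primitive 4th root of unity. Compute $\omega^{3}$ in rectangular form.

ω^3 = e^(2πi·3/4) = e^(i·3π/2)
= cos(3π/2) + i sin(3π/2)
= -i


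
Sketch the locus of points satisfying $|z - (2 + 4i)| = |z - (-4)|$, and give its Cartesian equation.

|z - z1| = |z - z2| means z is equidistant from z1 and z2,
i.e. the perpendicular bisector of the segment from (2, 4) to (-4, 0) (midpoint (-1, 2)).
With z = x + yi, square both sides:
(x - 2)^2 + (y - 4)^2 = (x - (-4))^2 + (y - 0)^2
The x^2 and y^2 terms cancel: -12x + (-8)y = 16 - 20 = -4
Simplify: 3x + 2y = 1
Locus: Perpendicular bisector of the segment from (2, 4) to (-4, 0): the line 3x + 2y = 1


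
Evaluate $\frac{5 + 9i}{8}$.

Divisor is real, so divide each part by 8:
= 5/8 + (9/8)i


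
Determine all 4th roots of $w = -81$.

|w| = 81, arg(w) = 180°
Root modulus = 81^(1/4) = 3
Root arguments: θ_k = (180° + 360°k)/4 for k = 0, 1, ..., 3
Roots: 3*sqrt(2)/2 + (3*sqrt(2)/2)i, -3*sqrt(2)/2 + (3*sqrt(2)/2)i, -3*sqrt(2)/2 - (3*sqrt(2)/2)i, 3*sqrt(2)/2 - (3*sqrt(2)/2)i


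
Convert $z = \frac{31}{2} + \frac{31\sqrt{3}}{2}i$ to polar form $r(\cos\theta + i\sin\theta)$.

r = |z| = sqrt(a^2 + b^2) = sqrt((31/2)^2 + (31*sqrt(3)/2)^2) = sqrt(961/4 + 2883/4) = sqrt(961) = 31
θ = arctan(b/a) = arctan(26.8468/15.5) (quadrant-adjusted) = 60°
z = 31(cos 60° + i sin 60°)


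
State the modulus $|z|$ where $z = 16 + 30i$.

|z| = sqrt(a^2 + b^2) = sqrt(16^2 + 30^2) = sqrt(1156) = 34


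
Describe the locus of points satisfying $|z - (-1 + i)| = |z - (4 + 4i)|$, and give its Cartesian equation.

|z - z1| = |z - z2| means z is equidistant from z1 and z2,
i.e. the perpendicular bisector of the segment from (-1, 1) to (4, 4) (midpoint (3/2, 5/2)).
With z = x + yi, square both sides:
(x - (-1))^2 + (y - 1)^2 = (x - 4)^2 + (y - 4)^2
The x^2 and y^2 terms cancel: 10x + 6y = 32 - 2 = 30
Simplify: 5x + 3y = 15
Locus: Perpendicular bisector of the segment from (-1, 1) to (4, 4): the line 5x + 3y = 15


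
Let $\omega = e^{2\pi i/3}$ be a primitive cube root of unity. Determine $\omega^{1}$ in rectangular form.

ω^1 = e^(2πi·1/3) = e^(i·2π/3)
= cos(2π/3) + i sin(2π/3)
= -1/2 + (sqrt(3)/2)i


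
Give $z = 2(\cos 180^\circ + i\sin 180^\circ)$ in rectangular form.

a = r cos θ = 2 * -1 = -2
b = r sin θ = 2 * 0 = 0
z = -2


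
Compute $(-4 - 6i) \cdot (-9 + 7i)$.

(a1*a2 - b1*b2) + (a1*b2 + b1*a2)i
= (36 - (-42)) + (-28 + 54)i
= 78 + 26i


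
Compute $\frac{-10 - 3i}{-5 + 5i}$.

Multiply numerator and denominator by conjugate (-5 - 5i):
= (-10 - 3i)(-5 - 5i) / ((-5)^2 + 5^2)
= (35 + 65i) / 50
Divide through by 5: (7 + 13i) / 10
= 7/10 + (13/10)i


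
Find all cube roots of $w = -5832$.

|w| = 5832, arg(w) = 180°
Root modulus = 5832^(1/3) = 18
Root arguments: θ_k = (180° + 360°k)/3 for k = 0, 1, ..., 2
Roots: 9 + 9*sqrt(3)i, -18, 9 - 9*sqrt(3)i


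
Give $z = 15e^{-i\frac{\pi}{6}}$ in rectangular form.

a = r cos θ = 15 * sqrt(3)/2 = 15*sqrt(3)/2
b = r sin θ = 15 * -1/2 = -15/2
z = 15*sqrt(3)/2 - (15/2)i


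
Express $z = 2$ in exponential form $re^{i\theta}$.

r = |z| = sqrt((2)^2 + (0)^2) = sqrt(4 + 0) = sqrt(4) = 2
b = 0 and a > 0, so z lies on the positive real axis: θ = 0
z = 2e^(i*0) = 2


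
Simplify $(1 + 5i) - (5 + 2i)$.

(1 - 5) + (5 - 2)i = -4 + 3i


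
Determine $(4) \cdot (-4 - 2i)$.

(a1*a2 - b1*b2) + (a1*b2 + b1*a2)i
= (-16 - 0) + (-8 + 0)i
= -16 - 8i


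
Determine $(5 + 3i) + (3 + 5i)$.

(5 + 3) + (3 + 5)i = 8 + 8i


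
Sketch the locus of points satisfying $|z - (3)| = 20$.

|z - z0| = r describes a circle centered at z0 with radius r
Here z0 = 3 and r = 20
Locus: Circle centered at (3, 0) with radius 20


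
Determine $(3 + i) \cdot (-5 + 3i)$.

(a1*a2 - b1*b2) + (a1*b2 + b1*a2)i
= (-15 - 3) + (9 + (-5))i
= -18 + 4i


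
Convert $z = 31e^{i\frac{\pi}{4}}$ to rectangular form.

a = r cos θ = 31 * sqrt(2)/2 = 31*sqrt(2)/2
b = r sin θ = 31 * sqrt(2)/2 = 31*sqrt(2)/2
z = 31*sqrt(2)/2 + (31*sqrt(2)/2)i


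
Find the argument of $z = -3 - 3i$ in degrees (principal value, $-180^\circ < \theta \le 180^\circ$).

θ = arctan(b/a) = arctan(-3/-3) (quadrant-adjusted) = -135°


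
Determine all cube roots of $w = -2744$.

|w| = 2744, arg(w) = 180°
Root modulus = 2744^(1/3) = 14
Root arguments: θ_k = (180° + 360°k)/3 for k = 0, 1, ..., 2
Roots: 7 + 7*sqrt(3)i, -14, 7 - 7*sqrt(3)i


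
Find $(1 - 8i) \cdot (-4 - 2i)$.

(a1*a2 - b1*b2) + (a1*b2 + b1*a2)i
= (-4 - 16) + (-2 + 32)i
= -20 + 30i


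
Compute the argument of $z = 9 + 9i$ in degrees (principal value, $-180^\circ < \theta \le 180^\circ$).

θ = arctan(b/a) = arctan(9/9) (quadrant-adjusted) = 45°


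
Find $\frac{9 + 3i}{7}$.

Divisor is real, so divide each part by 7:
= 9/7 + (3/7)i


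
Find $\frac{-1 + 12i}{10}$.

Divisor is real, so divide each part by 10:
= -1/10 + (6/5)i


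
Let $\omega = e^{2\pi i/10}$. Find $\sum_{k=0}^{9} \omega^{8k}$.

Let ζ = ω^8 = e^(2πi·8/10). Since 10 ∤ 8, ζ ≠ 1.
Sum = Σ_{k=0}^{9} ζ^k = (ζ^10 - 1)/(ζ - 1) = (ω^{8·10} - 1)/(ζ - 1) = (1 - 1)/(ζ - 1) = 0


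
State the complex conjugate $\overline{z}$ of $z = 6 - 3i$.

If z = a + bi, then conjugate(z) = a - bi
conjugate(6 - 3i) = 6 + 3i


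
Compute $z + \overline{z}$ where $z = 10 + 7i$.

z + conjugate(z) = (a + bi) + (a - bi) = 2a
= 2 * 10 = 20


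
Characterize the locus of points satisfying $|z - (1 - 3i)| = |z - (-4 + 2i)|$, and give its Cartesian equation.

|z - z1| = |z - z2| means z is equidistant from z1 and z2,
i.e. the perpendicular bisector of the segment from (1, -3) to (-4, 2) (midpoint (-3/2, -1/2)).
With z = x + yi, square both sides:
(x - 1)^2 + (y - (-3))^2 = (x - (-4))^2 + (y - 2)^2
The x^2 and y^2 terms cancel: -10x + 10y = 20 - 10 = 10
Simplify: x - y = -1
Locus: Perpendicular bisector of the segment from (1, -3) to (-4, 2): the line x - y = -1


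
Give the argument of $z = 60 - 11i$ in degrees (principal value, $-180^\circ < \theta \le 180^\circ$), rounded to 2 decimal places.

θ = arctan(b/a) = arctan(-11/60) (quadrant-adjusted) = -10.39°


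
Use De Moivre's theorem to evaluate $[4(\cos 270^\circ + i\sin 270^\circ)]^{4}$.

By De Moivre: z^n = r^n(cos(nθ) + i sin(nθ))
= 4^4(cos(4*270°) + i sin(4*270°))
= 256(cos 0° + i sin 0°)
= 256


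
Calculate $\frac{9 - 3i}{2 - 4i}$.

Multiply numerator and denominator by conjugate (2 + 4i):
= (9 - 3i)(2 + 4i) / (2^2 + (-4)^2)
= (30 + 30i) / 20
Divide through by 10: (3 + 3i) / 2
= 3/2 + (3/2)i


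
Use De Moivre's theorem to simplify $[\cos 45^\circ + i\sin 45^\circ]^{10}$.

By De Moivre: z^n = r^n(cos(nθ) + i sin(nθ))
= 1^10(cos(10*45°) + i sin(10*45°))
= 1(cos 90° + i sin 90°)
= i


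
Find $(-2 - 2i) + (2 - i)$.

(-2 + 2) + (-2 + (-1))i = -3i


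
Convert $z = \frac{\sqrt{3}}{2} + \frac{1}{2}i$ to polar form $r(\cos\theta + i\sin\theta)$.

r = |z| = sqrt(a^2 + b^2) = sqrt((sqrt(3)/2)^2 + (1/2)^2) = sqrt(3/4 + 1/4) = sqrt(1) = 1
θ = arctan(b/a) = arctan(0.5/0.866) (quadrant-adjusted) = 30°
z = 1(cos 30° + i sin 30°)


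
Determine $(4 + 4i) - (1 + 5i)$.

(4 - 1) + (4 - 5)i = 3 - i


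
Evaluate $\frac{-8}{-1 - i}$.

Multiply numerator and denominator by conjugate (-1 + i):
= (-8)(-1 + i) / ((-1)^2 + (-1)^2)
= (8 - 8i) / 2
= 4 - 4i


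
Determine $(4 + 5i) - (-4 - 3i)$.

(4 - (-4)) + (5 - (-3))i = 8 + 8i


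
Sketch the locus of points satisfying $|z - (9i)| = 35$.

|z - z0| = r describes a circle centered at z0 with radius r
Here z0 = 9i and r = 35
Locus: Circle centered at (0, 9) with radius 35


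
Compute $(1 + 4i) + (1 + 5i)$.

(1 + 1) + (4 + 5)i = 2 + 9i


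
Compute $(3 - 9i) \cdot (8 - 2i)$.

(a1*a2 - b1*b2) + (a1*b2 + b1*a2)i
= (24 - 18) + (-6 + (-72))i
= 6 - 78i


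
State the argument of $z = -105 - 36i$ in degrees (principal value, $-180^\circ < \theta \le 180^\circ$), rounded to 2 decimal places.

θ = arctan(b/a) = arctan(-36/-105) (quadrant-adjusted) = -161.08°


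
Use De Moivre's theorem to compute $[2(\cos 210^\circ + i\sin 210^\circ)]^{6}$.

By De Moivre: z^n = r^n(cos(nθ) + i sin(nθ))
= 2^6(cos(6*210°) + i sin(6*210°))
= 64(cos 180° + i sin 180°)
= -64


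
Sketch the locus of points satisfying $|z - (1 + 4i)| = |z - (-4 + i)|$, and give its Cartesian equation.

|z - z1| = |z - z2| means z is equidistant from z1 and z2,
i.e. the perpendicular bisector of the segment from (1, 4) to (-4, 1) (midpoint (-3/2, 5/2)).
With z = x + yi, square both sides:
(x - 1)^2 + (y - 4)^2 = (x - (-4))^2 + (y - 1)^2
The x^2 and y^2 terms cancel: -10x + (-6)y = 17 - 17 = 0
Simplify: 5x + 3y = 0
Locus: Perpendicular bisector of the segment from (1, 4) to (-4, 1): the line 5x + 3y = 0


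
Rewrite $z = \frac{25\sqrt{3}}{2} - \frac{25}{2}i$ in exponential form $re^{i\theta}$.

r = |z| = sqrt((25*sqrt(3)/2)^2 + (-25/2)^2) = sqrt(1875/4 + 625/4) = sqrt(625) = 25
θ = arctan(b/a) = arctan(-12.5/21.6506) (quadrant-adjusted) = -30° = -π/6
z = 25e^(-i*π/6)


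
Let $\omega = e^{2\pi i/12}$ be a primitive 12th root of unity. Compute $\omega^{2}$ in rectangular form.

ω^2 = e^(2πi·2/12) = e^(i·1π/3)
= cos(1π/3) + i sin(1π/3)
= 1/2 + (sqrt(3)/2)i


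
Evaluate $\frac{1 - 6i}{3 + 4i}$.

Multiply numerator and denominator by conjugate (3 - 4i):
= (1 - 6i)(3 - 4i) / (3^2 + 4^2)
= (-21 - 22i) / 25
= -21/25 - (22/25)i


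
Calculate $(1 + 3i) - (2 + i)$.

(1 - 2) + (3 - 1)i = -1 + 2i


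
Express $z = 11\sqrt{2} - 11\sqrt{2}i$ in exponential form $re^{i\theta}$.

r = |z| = sqrt((11*sqrt(2))^2 + (-11*sqrt(2))^2) = sqrt(242 + 242) = sqrt(484) = 22
θ = arctan(b/a) = arctan(-15.5563/15.5563) (quadrant-adjusted) = -45° = -π/4
z = 22e^(-i*π/4)


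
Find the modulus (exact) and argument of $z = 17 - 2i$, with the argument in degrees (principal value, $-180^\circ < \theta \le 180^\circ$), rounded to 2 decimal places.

|z| = sqrt(17^2 + (-2)^2) = sqrt(293)
arg(z) = arctan(b/a) = arctan(-2/17) (quadrant-adjusted) = -6.71°


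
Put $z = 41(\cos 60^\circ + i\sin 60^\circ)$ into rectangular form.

a = r cos θ = 41 * 1/2 = 41/2
b = r sin θ = 41 * sqrt(3)/2 = 41*sqrt(3)/2
z = 41/2 + (41*sqrt(3)/2)i


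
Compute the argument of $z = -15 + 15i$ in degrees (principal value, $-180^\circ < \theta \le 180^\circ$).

θ = arctan(b/a) = arctan(15/-15) (quadrant-adjusted) = 135°


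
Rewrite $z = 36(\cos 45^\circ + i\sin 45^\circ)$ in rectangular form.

a = r cos θ = 36 * sqrt(2)/2 = 18*sqrt(2)
b = r sin θ = 36 * sqrt(2)/2 = 18*sqrt(2)
z = 18*sqrt(2) + 18*sqrt(2)i


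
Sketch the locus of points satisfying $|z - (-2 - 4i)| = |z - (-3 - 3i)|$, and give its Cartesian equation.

|z - z1| = |z - z2| means z is equidistant from z1 and z2,
i.e. the perpendicular bisector of the segment from (-2, -4) to (-3, -3) (midpoint (-5/2, -7/2)).
With z = x + yi, square both sides:
(x - (-2))^2 + (y - (-4))^2 = (x - (-3))^2 + (y - (-3))^2
The x^2 and y^2 terms cancel: -2x + 2y = 18 - 20 = -2
Simplify: x - y = 1
Locus: Perpendicular bisector of the segment from (-2, -4) to (-3, -3): the line x - y = 1


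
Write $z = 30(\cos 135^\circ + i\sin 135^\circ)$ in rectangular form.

a = r cos θ = 30 * -sqrt(2)/2 = -15*sqrt(2)
b = r sin θ = 30 * sqrt(2)/2 = 15*sqrt(2)
z = -15*sqrt(2) + 15*sqrt(2)i


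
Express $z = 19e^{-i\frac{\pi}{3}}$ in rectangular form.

a = r cos θ = 19 * 1/2 = 19/2
b = r sin θ = 19 * -sqrt(3)/2 = -19*sqrt(3)/2
z = 19/2 - (19*sqrt(3)/2)i


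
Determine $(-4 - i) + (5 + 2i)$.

(-4 + 5) + (-1 + 2)i = 1 + i


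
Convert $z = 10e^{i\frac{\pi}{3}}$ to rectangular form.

a = r cos θ = 10 * 1/2 = 5
b = r sin θ = 10 * sqrt(3)/2 = 5*sqrt(3)
z = 5 + 5*sqrt(3)i


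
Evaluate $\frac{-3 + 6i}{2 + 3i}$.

Multiply numerator and denominator by conjugate (2 - 3i):
= (-3 + 6i)(2 - 3i) / (2^2 + 3^2)
= (12 + 21i) / 13
= 12/13 + (21/13)i


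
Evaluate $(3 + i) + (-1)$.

(3 + (-1)) + (1 + 0)i = 2 + i


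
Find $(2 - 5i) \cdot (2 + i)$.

(a1*a2 - b1*b2) + (a1*b2 + b1*a2)i
= (4 - (-5)) + (2 + (-10))i
= 9 - 8i


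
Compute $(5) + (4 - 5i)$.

(5 + 4) + (0 + (-5))i = 9 - 5i


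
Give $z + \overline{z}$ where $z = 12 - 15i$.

z + conjugate(z) = (a + bi) + (a - bi) = 2a
= 2 * 12 = 24


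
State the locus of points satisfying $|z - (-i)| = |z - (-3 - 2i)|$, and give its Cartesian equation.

|z - z1| = |z - z2| means z is equidistant from z1 and z2,
i.e. the perpendicular bisector of the segment from (0, -1) to (-3, -2) (midpoint (-3/2, -3/2)).
With z = x + yi, square both sides:
(x - 0)^2 + (y - (-1))^2 = (x - (-3))^2 + (y - (-2))^2
The x^2 and y^2 terms cancel: -6x + (-2)y = 13 - 1 = 12
Simplify: 3x + y = -6
Locus: Perpendicular bisector of the segment from (0, -1) to (-3, -2): the line 3x + y = -6


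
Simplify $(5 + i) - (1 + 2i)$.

(5 - 1) + (1 - 2)i = 4 - i


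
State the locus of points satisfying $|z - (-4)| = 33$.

|z - z0| = r describes a circle centered at z0 with radius r
Here z0 = -4 and r = 33
Locus: Circle centered at (-4, 0) with radius 33


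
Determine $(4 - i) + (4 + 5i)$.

(4 + 4) + (-1 + 5)i = 8 + 4i


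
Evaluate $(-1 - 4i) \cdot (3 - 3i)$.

(a1*a2 - b1*b2) + (a1*b2 + b1*a2)i
= (-3 - 12) + (3 + (-12))i
= -15 - 9i


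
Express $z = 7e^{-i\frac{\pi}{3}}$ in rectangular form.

a = r cos θ = 7 * 1/2 = 7/2
b = r sin θ = 7 * -sqrt(3)/2 = -7*sqrt(3)/2
z = 7/2 - (7*sqrt(3)/2)i


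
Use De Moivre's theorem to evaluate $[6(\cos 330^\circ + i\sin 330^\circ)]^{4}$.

By De Moivre: z^n = r^n(cos(nθ) + i sin(nθ))
= 6^4(cos(4*330°) + i sin(4*330°))
= 1296(cos 240° + i sin 240°)
= -648 - 648*sqrt(3)i


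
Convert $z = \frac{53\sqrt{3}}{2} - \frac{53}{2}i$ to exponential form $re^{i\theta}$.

r = |z| = sqrt((53*sqrt(3)/2)^2 + (-53/2)^2) = sqrt(8427/4 + 2809/4) = sqrt(2809) = 53
θ = arctan(b/a) = arctan(-26.5/45.8993) (quadrant-adjusted) = -30° = -π/6
z = 53e^(-i*π/6)


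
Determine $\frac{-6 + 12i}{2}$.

Divisor is real, so divide each part by 2:
= -3 + 6i


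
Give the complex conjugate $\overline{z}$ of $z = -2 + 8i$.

If z = a + bi, then conjugate(z) = a - bi
conjugate(-2 + 8i) = -2 - 8i


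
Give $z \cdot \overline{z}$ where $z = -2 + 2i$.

z * conjugate(z) = |z|^2 = a^2 + b^2
= (-2)^2 + 2^2 = 8


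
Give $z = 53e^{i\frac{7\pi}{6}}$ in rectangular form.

a = r cos θ = 53 * -sqrt(3)/2 = -53*sqrt(3)/2
b = r sin θ = 53 * -1/2 = -53/2
z = -53*sqrt(3)/2 - (53/2)i


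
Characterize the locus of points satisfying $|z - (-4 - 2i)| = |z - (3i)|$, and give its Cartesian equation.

|z - z1| = |z - z2| means z is equidistant from z1 and z2,
i.e. the perpendicular bisector of the segment from (-4, -2) to (0, 3) (midpoint (-2, 1/2)).
With z = x + yi, square both sides:
(x - (-4))^2 + (y - (-2))^2 = (x - 0)^2 + (y - 3)^2
The x^2 and y^2 terms cancel: 8x + 10y = 9 - 20 = -11
Simplify: 8x + 10y = -11
Locus: Perpendicular bisector of the segment from (-4, -2) to (0, 3): the line 8x + 10y = -11


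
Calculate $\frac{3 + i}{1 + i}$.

Multiply numerator and denominator by conjugate (1 - i):
= (3 + i)(1 - i) / (1^2 + 1^2)
= (4 - 2i) / 2
= 2 - i


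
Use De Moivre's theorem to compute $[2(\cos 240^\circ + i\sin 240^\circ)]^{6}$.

By De Moivre: z^n = r^n(cos(nθ) + i sin(nθ))
= 2^6(cos(6*240°) + i sin(6*240°))
= 64(cos 0° + i sin 0°)
= 64


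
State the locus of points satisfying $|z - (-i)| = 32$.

|z - z0| = r describes a circle centered at z0 with radius r
Here z0 = -i and r = 32
Locus: Circle centered at (0, -1) with radius 32


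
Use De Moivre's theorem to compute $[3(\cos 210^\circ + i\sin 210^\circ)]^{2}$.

By De Moivre: z^n = r^n(cos(nθ) + i sin(nθ))
= 3^2(cos(2*210°) + i sin(2*210°))
= 9(cos 60° + i sin 60°)
= 9/2 + (9*sqrt(3)/2)i


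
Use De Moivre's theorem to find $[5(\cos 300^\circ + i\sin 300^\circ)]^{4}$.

By De Moivre: z^n = r^n(cos(nθ) + i sin(nθ))
= 5^4(cos(4*300°) + i sin(4*300°))
= 625(cos 120° + i sin 120°)
= -625/2 + (625*sqrt(3)/2)i


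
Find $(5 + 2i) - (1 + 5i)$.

(5 - 1) + (2 - 5)i = 4 - 3i


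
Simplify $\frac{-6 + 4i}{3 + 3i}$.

Multiply numerator and denominator by conjugate (3 - 3i):
= (-6 + 4i)(3 - 3i) / (3^2 + 3^2)
= (-6 + 30i) / 18
Divide through by 6: (-1 + 5i) / 3
= -1/3 + (5/3)i


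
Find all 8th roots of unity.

ω_k = e^(2πik/8) = cos(2πk/8) + i sin(2πk/8) for k = 0, 1, ..., 7
Roots: 1, sqrt(2)/2 + (sqrt(2)/2)i, i, -sqrt(2)/2 + (sqrt(2)/2)i, -1, -sqrt(2)/2 - (sqrt(2)/2)i, -i, sqrt(2)/2 - (sqrt(2)/2)i


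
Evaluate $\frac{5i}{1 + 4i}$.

Multiply numerator and denominator by conjugate (1 - 4i):
= (5i)(1 - 4i) / (1^2 + 4^2)
= (20 + 5i) / 17
= 20/17 + (5/17)i


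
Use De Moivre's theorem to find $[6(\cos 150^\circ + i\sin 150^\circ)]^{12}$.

By De Moivre: z^n = r^n(cos(nθ) + i sin(nθ))
= 6^12(cos(12*150°) + i sin(12*150°))
= 2176782336(cos 0° + i sin 0°)
= 2176782336


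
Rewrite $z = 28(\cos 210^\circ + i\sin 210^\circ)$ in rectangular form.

a = r cos θ = 28 * -sqrt(3)/2 = -14*sqrt(3)
b = r sin θ = 28 * -1/2 = -14
z = -14*sqrt(3) - 14i


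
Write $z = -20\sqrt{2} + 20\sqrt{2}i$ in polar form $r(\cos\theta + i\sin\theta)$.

r = |z| = sqrt(a^2 + b^2) = sqrt((-20*sqrt(2))^2 + (20*sqrt(2))^2) = sqrt(800 + 800) = sqrt(1600) = 40
θ = arctan(b/a) = arctan(28.2843/-28.2843) (quadrant-adjusted) = 135°
z = 40(cos 135° + i sin 135°)


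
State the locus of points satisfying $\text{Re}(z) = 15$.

Re(z) = x where z = x + yi; the equation x = 15 is satisfied by all points with that x-coordinate
Locus: Vertical line x = 15


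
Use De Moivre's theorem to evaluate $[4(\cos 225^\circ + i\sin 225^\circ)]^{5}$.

By De Moivre: z^n = r^n(cos(nθ) + i sin(nθ))
= 4^5(cos(5*225°) + i sin(5*225°))
= 1024(cos 45° + i sin 45°)
= 512*sqrt(2) + 512*sqrt(2)i


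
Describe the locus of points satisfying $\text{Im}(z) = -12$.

Im(z) = y where z = x + yi; the equation y = -12 is satisfied by all points with that y-coordinate
Locus: Horizontal line y = -12


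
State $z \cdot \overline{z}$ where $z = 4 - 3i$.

z * conjugate(z) = |z|^2 = a^2 + b^2
= 4^2 + (-3)^2 = 25


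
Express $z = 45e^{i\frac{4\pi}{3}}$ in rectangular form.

a = r cos θ = 45 * -1/2 = -45/2
b = r sin θ = 45 * -sqrt(3)/2 = -45*sqrt(3)/2
z = -45/2 - (45*sqrt(3)/2)i


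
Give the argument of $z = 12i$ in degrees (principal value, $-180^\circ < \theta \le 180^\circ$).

a = 0 and b > 0, so z lies on the positive imaginary axis: θ = 90°


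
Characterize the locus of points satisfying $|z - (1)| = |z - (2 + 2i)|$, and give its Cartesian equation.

|z - z1| = |z - z2| means z is equidistant from z1 and z2,
i.e. the perpendicular bisector of the segment from (1, 0) to (2, 2) (midpoint (3/2, 1)).
With z = x + yi, square both sides:
(x - 1)^2 + (y - 0)^2 = (x - 2)^2 + (y - 2)^2
The x^2 and y^2 terms cancel: 2x + 4y = 8 - 1 = 7
Simplify: 2x + 4y = 7
Locus: Perpendicular bisector of the segment from (1, 0) to (2, 2): the line 2x + 4y = 7


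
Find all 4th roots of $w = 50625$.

|w| = 50625, arg(w) = 0°
Root modulus = 50625^(1/4) = 15
Root arguments: θ_k = (0° + 360°k)/4 for k = 0, 1, ..., 3
Roots: 15, 15i, -15, -15i


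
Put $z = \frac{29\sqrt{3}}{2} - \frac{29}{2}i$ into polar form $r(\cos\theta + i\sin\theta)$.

r = |z| = sqrt(a^2 + b^2) = sqrt((29*sqrt(3)/2)^2 + (-29/2)^2) = sqrt(2523/4 + 841/4) = sqrt(841) = 29
θ = arctan(b/a) = arctan(-14.5/25.1147) (quadrant-adjusted) = 330°
z = 29(cos 330° + i sin 330°)


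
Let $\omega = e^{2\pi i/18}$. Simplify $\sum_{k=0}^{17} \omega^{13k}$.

Let ζ = ω^13 = e^(2πi·13/18). Since 18 ∤ 13, ζ ≠ 1.
Sum = Σ_{k=0}^{17} ζ^k = (ζ^18 - 1)/(ζ - 1) = (ω^{13·18} - 1)/(ζ - 1) = (1 - 1)/(ζ - 1) = 0


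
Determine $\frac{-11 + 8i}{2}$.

Divisor is real, so divide each part by 2:
= -11/2 + 4i


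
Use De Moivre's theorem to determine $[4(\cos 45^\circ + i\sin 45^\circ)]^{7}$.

By De Moivre: z^n = r^n(cos(nθ) + i sin(nθ))
= 4^7(cos(7*45°) + i sin(7*45°))
= 16384(cos 315° + i sin 315°)
= 8192*sqrt(2) - 8192*sqrt(2)i


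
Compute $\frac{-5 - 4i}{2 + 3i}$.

Multiply numerator and denominator by conjugate (2 - 3i):
= (-5 - 4i)(2 - 3i) / (2^2 + 3^2)
= (-22 + 7i) / 13
= -22/13 + (7/13)i


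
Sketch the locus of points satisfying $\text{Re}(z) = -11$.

Re(z) = x where z = x + yi; the equation x = -11 is satisfied by all points with that x-coordinate
Locus: Vertical line x = -11


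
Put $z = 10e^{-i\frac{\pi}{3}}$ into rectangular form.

a = r cos θ = 10 * 1/2 = 5
b = r sin θ = 10 * -sqrt(3)/2 = -5*sqrt(3)
z = 5 - 5*sqrt(3)i


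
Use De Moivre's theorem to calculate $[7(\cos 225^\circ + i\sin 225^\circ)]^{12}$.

By De Moivre: z^n = r^n(cos(nθ) + i sin(nθ))
= 7^12(cos(12*225°) + i sin(12*225°))
= 13841287201(cos 180° + i sin 180°)
= -13841287201


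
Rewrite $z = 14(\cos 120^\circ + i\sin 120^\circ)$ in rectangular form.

a = r cos θ = 14 * -1/2 = -7
b = r sin θ = 14 * sqrt(3)/2 = 7*sqrt(3)
z = -7 + 7*sqrt(3)i


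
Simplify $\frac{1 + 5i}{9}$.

Divisor is real, so divide each part by 9:
= 1/9 + (5/9)i


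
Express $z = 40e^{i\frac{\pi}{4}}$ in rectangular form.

a = r cos θ = 40 * sqrt(2)/2 = 20*sqrt(2)
b = r sin θ = 40 * sqrt(2)/2 = 20*sqrt(2)
z = 20*sqrt(2) + 20*sqrt(2)i


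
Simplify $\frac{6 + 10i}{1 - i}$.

Multiply numerator and denominator by conjugate (1 + i):
= (6 + 10i)(1 + i) / (1^2 + (-1)^2)
= (-4 + 16i) / 2
= -2 + 8i


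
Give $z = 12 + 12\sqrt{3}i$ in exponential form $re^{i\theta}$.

r = |z| = sqrt((12)^2 + (12*sqrt(3))^2) = sqrt(144 + 432) = sqrt(576) = 24
θ = arctan(b/a) = arctan(20.7846/12) (quadrant-adjusted) = 60° = π/3
z = 24e^(i*π/3)


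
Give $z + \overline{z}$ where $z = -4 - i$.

z + conjugate(z) = (a + bi) + (a - bi) = 2a
= 2 * (-4) = -8


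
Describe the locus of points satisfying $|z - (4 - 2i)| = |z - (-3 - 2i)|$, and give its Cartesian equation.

|z - z1| = |z - z2| means z is equidistant from z1 and z2,
i.e. the perpendicular bisector of the segment from (4, -2) to (-3, -2) (midpoint (1/2, -2)).
With z = x + yi, square both sides:
(x - 4)^2 + (y - (-2))^2 = (x - (-3))^2 + (y - (-2))^2
The x^2 and y^2 terms cancel: -14x + 0y = 13 - 20 = -7
Simplify: x = 1/2
Locus: Perpendicular bisector of the segment from (4, -2) to (-3, -2): the line x = 1/2


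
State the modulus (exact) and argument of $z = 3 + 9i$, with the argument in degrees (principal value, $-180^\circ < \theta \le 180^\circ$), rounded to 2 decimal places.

|z| = sqrt(3^2 + 9^2) = sqrt(90)
arg(z) = arctan(b/a) = arctan(9/3) (quadrant-adjusted) = 71.57°


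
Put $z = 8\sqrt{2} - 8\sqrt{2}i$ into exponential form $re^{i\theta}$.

r = |z| = sqrt((8*sqrt(2))^2 + (-8*sqrt(2))^2) = sqrt(128 + 128) = sqrt(256) = 16
θ = arctan(b/a) = arctan(-11.3137/11.3137) (quadrant-adjusted) = -45° = -π/4
z = 16e^(-i*π/4)


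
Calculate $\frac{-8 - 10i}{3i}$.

Multiply numerator and denominator by conjugate (-3i):
= (-8 - 10i)(-3i) / (0^2 + 3^2)
= (-30 + 24i) / 9
Divide through by 3: (-10 + 8i) / 3
= -10/3 + (8/3)i


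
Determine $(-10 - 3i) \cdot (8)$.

(a1*a2 - b1*b2) + (a1*b2 + b1*a2)i
= (-80 - 0) + (0 + (-24))i
= -80 - 24i


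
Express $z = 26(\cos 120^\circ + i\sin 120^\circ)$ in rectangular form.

a = r cos θ = 26 * -1/2 = -13
b = r sin θ = 26 * sqrt(3)/2 = 13*sqrt(3)
z = -13 + 13*sqrt(3)i


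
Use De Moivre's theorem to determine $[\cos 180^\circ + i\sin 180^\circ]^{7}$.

By De Moivre: z^n = r^n(cos(nθ) + i sin(nθ))
= 1^7(cos(7*180°) + i sin(7*180°))
= 1(cos 180° + i sin 180°)
= -1


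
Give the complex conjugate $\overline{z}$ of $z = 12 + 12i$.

If z = a + bi, then conjugate(z) = a - bi
conjugate(12 + 12i) = 12 - 12i


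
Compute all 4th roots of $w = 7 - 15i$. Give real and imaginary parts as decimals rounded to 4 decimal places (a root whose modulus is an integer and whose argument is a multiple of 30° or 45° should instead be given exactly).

|w| = sqrt(274) ≈ 16.552945, arg(w) ≈ 295.016893°
Root modulus = sqrt(274)^(1/4) ≈ 2.017060
Root arguments: θ_k = (arg(w) + 360°k)/4 for k = 0, 1, ..., 3
Compute each root as (root modulus)(cos θ_k + i sin θ_k) using full-precision intermediates, then round to 4 decimal places.
Roots: 0.5643 + 1.9365i, -1.9365 + 0.5643i, -0.5643 - 1.9365i, 1.9365 - 0.5643i


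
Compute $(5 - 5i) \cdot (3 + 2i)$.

(a1*a2 - b1*b2) + (a1*b2 + b1*a2)i
= (15 - (-10)) + (10 + (-15))i
= 25 - 5i


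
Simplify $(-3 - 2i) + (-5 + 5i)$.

(-3 + (-5)) + (-2 + 5)i = -8 + 3i


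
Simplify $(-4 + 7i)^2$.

(a + bi)^2 = a^2 - b^2 + 2abi
= (-4)^2 - 7^2 + 2*(-4)*7i
= -33 - 56i


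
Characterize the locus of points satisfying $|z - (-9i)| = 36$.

|z - z0| = r describes a circle centered at z0 with radius r
Here z0 = -9i and r = 36
Locus: Circle centered at (0, -9) with radius 36


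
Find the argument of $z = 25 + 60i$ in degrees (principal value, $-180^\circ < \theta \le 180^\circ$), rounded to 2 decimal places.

θ = arctan(b/a) = arctan(60/25) (quadrant-adjusted) = 67.38°


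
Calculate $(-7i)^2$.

(a + bi)^2 = a^2 - b^2 + 2abi
= 0^2 - (-7)^2 + 2*0*(-7)i
= -49


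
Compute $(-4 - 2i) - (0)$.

(-4 - 0) + (-2 - 0)i = -4 - 2i


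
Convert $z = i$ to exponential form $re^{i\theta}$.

r = |z| = sqrt((0)^2 + (1)^2) = sqrt(0 + 1) = sqrt(1) = 1
a = 0 and b > 0, so z lies on the positive imaginary axis: θ = 90° = π/2
z = 1e^(i*π/2)


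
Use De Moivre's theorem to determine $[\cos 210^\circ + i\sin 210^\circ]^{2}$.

By De Moivre: z^n = r^n(cos(nθ) + i sin(nθ))
= 1^2(cos(2*210°) + i sin(2*210°))
= 1(cos 60° + i sin 60°)
= 1/2 + (sqrt(3)/2)i


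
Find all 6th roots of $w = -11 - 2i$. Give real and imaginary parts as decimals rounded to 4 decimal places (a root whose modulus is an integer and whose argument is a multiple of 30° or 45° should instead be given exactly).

|w| = sqrt(125) ≈ 11.180340, arg(w) ≈ 190.304846°
Root modulus = sqrt(125)^(1/6) ≈ 1.495349
Root arguments: θ_k = (arg(w) + 360°k)/6 for k = 0, 1, ..., 5
Compute each root as (root modulus)(cos θ_k + i sin θ_k) using full-precision intermediates, then round to 4 decimal places.
Roots: 1.2720 + 0.7862i, -0.0448 + 1.4947i, -1.3168 + 0.7085i, -1.2720 - 0.7862i, 0.0448 - 1.4947i, 1.3168 - 0.7085i


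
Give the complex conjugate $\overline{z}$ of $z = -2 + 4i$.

If z = a + bi, then conjugate(z) = a - bi
conjugate(-2 + 4i) = -2 - 4i


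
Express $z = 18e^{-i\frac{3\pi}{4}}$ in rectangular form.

a = r cos θ = 18 * -sqrt(2)/2 = -9*sqrt(2)
b = r sin θ = 18 * -sqrt(2)/2 = -9*sqrt(2)
z = -9*sqrt(2) - 9*sqrt(2)i


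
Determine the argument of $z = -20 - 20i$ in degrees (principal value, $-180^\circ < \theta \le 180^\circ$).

θ = arctan(b/a) = arctan(-20/-20) (quadrant-adjusted) = -135°


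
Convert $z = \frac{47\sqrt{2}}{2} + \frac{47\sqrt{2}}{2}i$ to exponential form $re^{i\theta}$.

r = |z| = sqrt((47*sqrt(2)/2)^2 + (47*sqrt(2)/2)^2) = sqrt(2209/2 + 2209/2) = sqrt(2209) = 47
θ = arctan(b/a) = arctan(33.234/33.234) (quadrant-adjusted) = 45° = π/4
z = 47e^(i*π/4)


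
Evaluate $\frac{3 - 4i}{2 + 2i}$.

Multiply numerator and denominator by conjugate (2 - 2i):
= (3 - 4i)(2 - 2i) / (2^2 + 2^2)
= (-2 - 14i) / 8
Divide through by 2: (-1 - 7i) / 4
= -1/4 - (7/4)i


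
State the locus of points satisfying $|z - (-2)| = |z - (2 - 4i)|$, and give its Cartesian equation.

|z - z1| = |z - z2| means z is equidistant from z1 and z2,
i.e. the perpendicular bisector of the segment from (-2, 0) to (2, -4) (midpoint (0, -2)).
With z = x + yi, square both sides:
(x - (-2))^2 + (y - 0)^2 = (x - 2)^2 + (y - (-4))^2
The x^2 and y^2 terms cancel: 8x + (-8)y = 20 - 4 = 16
Simplify: x - y = 2
Locus: Perpendicular bisector of the segment from (-2, 0) to (2, -4): the line x - y = 2


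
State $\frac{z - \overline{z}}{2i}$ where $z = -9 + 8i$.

z - conjugate(z) = 2bi
(z - conjugate(z))/(2i) = 2bi/(2i) = b = 8


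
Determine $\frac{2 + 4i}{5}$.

Divisor is real, so divide each part by 5:
= 2/5 + (4/5)i


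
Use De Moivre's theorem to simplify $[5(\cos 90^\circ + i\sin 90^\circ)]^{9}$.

By De Moivre: z^n = r^n(cos(nθ) + i sin(nθ))
= 5^9(cos(9*90°) + i sin(9*90°))
= 1953125(cos 90° + i sin 90°)
= 1953125i


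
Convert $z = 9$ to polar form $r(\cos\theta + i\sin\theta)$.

r = |z| = sqrt(a^2 + b^2) = sqrt((9)^2 + (0)^2) = sqrt(81 + 0) = sqrt(81) = 9
b = 0 and a > 0, so z lies on the positive real axis: θ = 0°
z = 9(cos 0° + i sin 0°)


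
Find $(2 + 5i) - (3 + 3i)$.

(2 - 3) + (5 - 3)i = -1 + 2i


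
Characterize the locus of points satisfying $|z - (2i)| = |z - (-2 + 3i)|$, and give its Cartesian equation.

|z - z1| = |z - z2| means z is equidistant from z1 and z2,
i.e. the perpendicular bisector of the segment from (0, 2) to (-2, 3) (midpoint (-1, 5/2)).
With z = x + yi, square both sides:
(x - 0)^2 + (y - 2)^2 = (x - (-2))^2 + (y - 3)^2
The x^2 and y^2 terms cancel: -4x + 2y = 13 - 4 = 9
Simplify: 4x - 2y = -9
Locus: Perpendicular bisector of the segment from (0, 2) to (-2, 3): the line 4x - 2y = -9


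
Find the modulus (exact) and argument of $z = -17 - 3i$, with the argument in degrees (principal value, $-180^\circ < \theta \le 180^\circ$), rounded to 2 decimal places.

|z| = sqrt((-17)^2 + (-3)^2) = sqrt(298)
arg(z) = arctan(b/a) = arctan(-3/-17) (quadrant-adjusted) = -169.99°


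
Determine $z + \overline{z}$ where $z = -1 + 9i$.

z + conjugate(z) = (a + bi) + (a - bi) = 2a
= 2 * (-1) = -2


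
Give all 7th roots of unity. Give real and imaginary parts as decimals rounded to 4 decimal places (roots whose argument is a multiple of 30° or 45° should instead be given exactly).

ω_k = e^(2πik/7) = cos(2πk/7) + i sin(2πk/7) for k = 0, 1, ..., 6
Roots: 1, 0.6235 + 0.7818i, -0.2225 + 0.9749i, -0.9010 + 0.4339i, -0.9010 - 0.4339i, -0.2225 - 0.9749i, 0.6235 - 0.7818i


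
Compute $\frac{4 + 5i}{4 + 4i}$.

Multiply numerator and denominator by conjugate (4 - 4i):
= (4 + 5i)(4 - 4i) / (4^2 + 4^2)
= (36 + 4i) / 32
Divide through by 4: (9 + i) / 8
= 9/8 + (1/8)i


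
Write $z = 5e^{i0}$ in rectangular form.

a = r cos θ = 5 * 1 = 5
b = r sin θ = 5 * 0 = 0
z = 5


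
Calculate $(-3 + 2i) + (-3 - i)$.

(-3 + (-3)) + (2 + (-1))i = -6 + i


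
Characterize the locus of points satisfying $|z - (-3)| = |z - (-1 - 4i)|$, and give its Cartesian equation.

|z - z1| = |z - z2| means z is equidistant from z1 and z2,
i.e. the perpendicular bisector of the segment from (-3, 0) to (-1, -4) (midpoint (-2, -2)).
With z = x + yi, square both sides:
(x - (-3))^2 + (y - 0)^2 = (x - (-1))^2 + (y - (-4))^2
The x^2 and y^2 terms cancel: 4x + (-8)y = 17 - 9 = 8
Simplify: x - 2y = 2
Locus: Perpendicular bisector of the segment from (-3, 0) to (-1, -4): the line x - 2y = 2


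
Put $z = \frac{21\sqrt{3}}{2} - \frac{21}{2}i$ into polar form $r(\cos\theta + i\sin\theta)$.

r = |z| = sqrt(a^2 + b^2) = sqrt((21*sqrt(3)/2)^2 + (-21/2)^2) = sqrt(1323/4 + 441/4) = sqrt(441) = 21
θ = arctan(b/a) = arctan(-10.5/18.1865) (quadrant-adjusted) = 330°
z = 21(cos 330° + i sin 330°)


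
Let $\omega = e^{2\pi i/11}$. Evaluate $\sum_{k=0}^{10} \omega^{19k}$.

Let ζ = ω^19 = e^(2πi·19/11). Since 11 ∤ 19, ζ ≠ 1.
Sum = Σ_{k=0}^{10} ζ^k = (ζ^11 - 1)/(ζ - 1) = (ω^{19·11} - 1)/(ζ - 1) = (1 - 1)/(ζ - 1) = 0


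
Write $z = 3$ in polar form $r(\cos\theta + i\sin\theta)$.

r = |z| = sqrt(a^2 + b^2) = sqrt((3)^2 + (0)^2) = sqrt(9 + 0) = sqrt(9) = 3
b = 0 and a > 0, so z lies on the positive real axis: θ = 0°
z = 3(cos 0° + i sin 0°)


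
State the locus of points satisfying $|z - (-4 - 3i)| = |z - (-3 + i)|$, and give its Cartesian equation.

|z - z1| = |z - z2| means z is equidistant from z1 and z2,
i.e. the perpendicular bisector of the segment from (-4, -3) to (-3, 1) (midpoint (-7/2, -1)).
With z = x + yi, square both sides:
(x - (-4))^2 + (y - (-3))^2 = (x - (-3))^2 + (y - 1)^2
The x^2 and y^2 terms cancel: 2x + 8y = 10 - 25 = -15
Simplify: 2x + 8y = -15
Locus: Perpendicular bisector of the segment from (-4, -3) to (-3, 1): the line 2x + 8y = -15


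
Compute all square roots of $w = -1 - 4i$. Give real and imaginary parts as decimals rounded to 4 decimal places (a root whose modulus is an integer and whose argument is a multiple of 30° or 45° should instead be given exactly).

|w| = sqrt(17) ≈ 4.123106, arg(w) ≈ 255.963757°
Root modulus = sqrt(17)^(1/2) ≈ 2.030543
Root arguments: θ_k = (arg(w) + 360°k)/2 for k = 0, 1, ..., 1
Compute each root as (root modulus)(cos θ_k + i sin θ_k) using full-precision intermediates, then round to 4 decimal places.
Roots: -1.2496 + 1.6005i, 1.2496 - 1.6005i
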